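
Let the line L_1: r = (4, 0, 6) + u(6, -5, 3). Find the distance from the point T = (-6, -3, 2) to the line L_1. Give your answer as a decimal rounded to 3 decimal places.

8.865

Taking (4, 0, 6) on L_1 with direction v = (6, -5, 3): w = T − (4, 0, 6) = (-10, -3, -4), and w × v = (-29, 6, 68).
Distance = |w × v| / |v| = √5501 / √70 ≈ 8.865.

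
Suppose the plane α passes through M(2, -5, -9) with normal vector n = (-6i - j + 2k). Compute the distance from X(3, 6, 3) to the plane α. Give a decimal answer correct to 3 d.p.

1.093

α: n·r = n·M gives -6x - y + 2z = -25.
n·X − d = (-6)·(3) + (-1)·(6) + (2)·(3) − (-25) = 7; |n| = √41.
Distance = |7| / √41 = 7/√41 ≈ 1.093.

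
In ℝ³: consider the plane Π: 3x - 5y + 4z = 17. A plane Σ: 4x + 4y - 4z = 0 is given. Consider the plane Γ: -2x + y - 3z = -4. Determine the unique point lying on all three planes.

(2, -3, -1)

Solving the 3×3 linear system 3x - 5y + 4z = 17, 4x + 4y - 4z = 0, -2x + y - 3z = -4 (e.g. by elimination or Cramer's rule, determinant = -76) gives (2, -3, -1).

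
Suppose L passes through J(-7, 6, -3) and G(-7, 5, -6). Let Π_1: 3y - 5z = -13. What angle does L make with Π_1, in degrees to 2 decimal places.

A direction vector for L is G − J = (0, -1, -3).
sin θ = |n·v| / (|n||v|) = |12| / (√34 · √10) = 0.65079.
θ ≈ 40.60°.

40.60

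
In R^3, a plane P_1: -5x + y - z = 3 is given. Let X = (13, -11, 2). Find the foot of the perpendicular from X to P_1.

(-2, -8, -1)

Foot = X − λn with λ = (n·X − d)/|n|² = (-78 − 3)/27 = -3.
Foot = (13, -11, 2) − (-3)·(-5, 1, -1) = (-2, -8, -1).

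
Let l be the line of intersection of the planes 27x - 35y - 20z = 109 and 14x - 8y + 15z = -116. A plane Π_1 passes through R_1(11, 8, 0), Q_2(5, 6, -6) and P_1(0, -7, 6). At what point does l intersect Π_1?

(-3, -2, -6)

Direction of l: (27, -35, -20) × (14, -8, 15) = (-685, -685, 274).
A point on l: solving the two plane equations with x = 12 gives (12, 13, -12).
R_1Q_2 = (-6, -2, -6), R_1P_1 = (-11, -15, 6); a normal to Π_1 is R_1Q_2 × R_1P_1 = (-102, 102, 68).
Using R_1: Π_1 has equation -102x + 102y + 68z = -306.
Substitute r = (12, 13, -12) + t(-685, -685, 274) into the plane: -714 + 18632t = -306, so t = 3/137.
Intersection: (12, 13, -12) + (3/137)·(-685, -685, 274) = (-3, -2, -6).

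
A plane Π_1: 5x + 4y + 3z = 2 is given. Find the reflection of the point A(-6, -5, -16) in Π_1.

(14, 11, -4)

λ = (n·A − d)/|n|² = (-98 − 2)/50 = -2.
Reflection = A − 2λn = (-6, -5, -16) − (-4)·(5, 4, 3) = (14, 11, -4).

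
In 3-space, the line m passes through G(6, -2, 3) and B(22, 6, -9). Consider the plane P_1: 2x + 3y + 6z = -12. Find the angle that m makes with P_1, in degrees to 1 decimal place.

A direction vector for m is B − G = (16, 8, -12).
sin θ = |n·v| / (|n||v|) = |-16| / (√49 · √464) = 0.10611.
θ ≈ 6.1°.

6.1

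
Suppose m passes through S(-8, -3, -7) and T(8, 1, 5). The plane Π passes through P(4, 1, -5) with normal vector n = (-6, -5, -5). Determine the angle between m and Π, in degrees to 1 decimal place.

68.5

A direction vector for m is T − S = (16, 4, 12).
Π: n·r = n·P gives -6x - 5y - 5z = -4.
sin θ = |n·v| / (|n||v|) = |-176| / (√86 · √416) = 0.93050.
θ ≈ 68.5°.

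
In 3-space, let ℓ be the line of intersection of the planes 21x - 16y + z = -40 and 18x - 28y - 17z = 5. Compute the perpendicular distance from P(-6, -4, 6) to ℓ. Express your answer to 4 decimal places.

Direction of ℓ: (21, -16, 1) × (18, -28, -17) = (300, 375, -300).
A point on ℓ: solving the two plane equations with x = -1 gives (-1, 1, -3).
Taking (-1, 1, -3) on ℓ with direction v = (300, 375, -300): w = P − (-1, 1, -3) = (-5, -5, 9), and w × v = (-1875, 1200, -375).
Distance = |w × v| / |v| = √5096250 / √320625 ≈ 3.9868.

3.9868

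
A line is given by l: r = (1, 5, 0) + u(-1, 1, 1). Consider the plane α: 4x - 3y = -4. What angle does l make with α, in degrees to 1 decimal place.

sin θ = |n·v| / (|n||v|) = |-7| / (√25 · √3) = 0.80829.
θ ≈ 53.9°.

53.9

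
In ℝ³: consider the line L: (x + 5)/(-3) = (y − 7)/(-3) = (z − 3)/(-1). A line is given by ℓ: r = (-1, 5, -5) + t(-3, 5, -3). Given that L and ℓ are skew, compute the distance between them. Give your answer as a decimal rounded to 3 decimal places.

9.147

L has direction (-3, -3, -1) through (-5, 7, 3).
Common perpendicular direction n = (-3, -3, -1) × (-3, 5, -3) = (14, -6, -24).
With w = (-1, 5, -5) − (-5, 7, 3) = (4, -2, -8), w · n = 260.
Distance = |w · n| / |n| = |260| / √808 ≈ 9.147.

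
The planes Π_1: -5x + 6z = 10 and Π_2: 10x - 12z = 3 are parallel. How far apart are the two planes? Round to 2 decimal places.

1.47

Rescale Π_2 by 1/(-2): -5x + 6z = -3/2. Then distance = |10 − (-3/2)| / √61 ≈ 1.47.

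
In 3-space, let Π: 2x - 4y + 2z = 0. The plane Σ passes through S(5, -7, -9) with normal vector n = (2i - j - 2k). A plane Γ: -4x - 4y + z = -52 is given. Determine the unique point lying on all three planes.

(10, 1, -8)

Σ: n·r = n·S gives 2x - y - 2z = 35.
Solving the 3×3 linear system 2x - 4y + 2z = 0, 2x - y - 2z = 35, -4x - 4y + z = -52 (e.g. by elimination or Cramer's rule, determinant = -66) gives (10, 1, -8).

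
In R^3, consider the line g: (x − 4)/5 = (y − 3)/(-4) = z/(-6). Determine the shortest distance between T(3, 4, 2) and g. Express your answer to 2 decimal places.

0.52

g has direction (5, -4, -6) through (4, 3, 0).
Taking (4, 3, 0) on g with direction v = (5, -4, -6): w = T − (4, 3, 0) = (-1, 1, 2), and w × v = (2, 4, -1).
Distance = |w × v| / |v| = √21 / √77 ≈ 0.52.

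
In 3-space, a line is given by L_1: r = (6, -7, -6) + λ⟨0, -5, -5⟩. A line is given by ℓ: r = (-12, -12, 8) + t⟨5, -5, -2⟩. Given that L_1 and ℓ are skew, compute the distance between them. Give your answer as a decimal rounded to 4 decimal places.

19.3981

Common perpendicular direction n = (0, -5, -5) × (5, -5, -2) = (-15, -25, 25).
With w = (-12, -12, 8) − (6, -7, -6) = (-18, -5, 14), w · n = 745.
Distance = |w · n| / |n| = |745| / √1475 ≈ 19.3981.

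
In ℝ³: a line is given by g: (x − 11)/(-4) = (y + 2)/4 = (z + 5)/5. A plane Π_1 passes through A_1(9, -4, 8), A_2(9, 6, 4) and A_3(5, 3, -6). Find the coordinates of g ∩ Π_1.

(7, 2, 0)

g has direction (-4, 4, 5) through (11, -2, -5).
A_1A_2 = (0, 10, -4), A_1A_3 = (-4, 7, -14); a normal to Π_1 is A_1A_2 × A_1A_3 = (-112, 16, 40).
Using A_1: Π_1 has equation -112x + 16y + 40z = -752.
Substitute r = (11, -2, -5) + t(-4, 4, 5) into the plane: -1464 + 712t = -752, so t = 1.
Intersection: (11, -2, -5) + 1·(-4, 4, 5) = (7, 2, 0).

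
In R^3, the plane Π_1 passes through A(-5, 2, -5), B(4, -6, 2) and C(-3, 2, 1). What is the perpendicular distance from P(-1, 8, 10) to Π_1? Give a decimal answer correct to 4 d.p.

2.9768

AB = (9, -8, 7), AC = (2, 0, 6); a normal to Π_1 is AB × AC = (-48, -40, 16).
Using A: Π_1 has equation -48x - 40y + 16z = 80.
n·P − d = (-48)·(-1) + (-40)·(8) + (16)·(10) − 80 = -192; |n| = √4160.
Distance = |-192| / √4160 = 192/√4160 ≈ 2.9768.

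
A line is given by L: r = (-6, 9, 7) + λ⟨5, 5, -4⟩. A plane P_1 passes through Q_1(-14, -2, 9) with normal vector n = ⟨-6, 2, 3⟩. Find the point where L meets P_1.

(-11, 4, 11)

P_1: n·r = n·Q_1 gives -6x + 2y + 3z = 107.
Substitute r = (-6, 9, 7) + t(5, 5, -4) into the plane: 75 + (-32)t = 107, so t = -1.
Intersection: (-6, 9, 7) + (-1)·(5, 5, -4) = (-11, 4, 11).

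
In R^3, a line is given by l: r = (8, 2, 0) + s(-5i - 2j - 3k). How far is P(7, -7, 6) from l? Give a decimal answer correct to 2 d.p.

10.83

Taking (8, 2, 0) on l with direction v = (-5, -2, -3): w = P − (8, 2, 0) = (-1, -9, 6), and w × v = (39, -33, -43).
Distance = |w × v| / |v| = √4459 / √38 ≈ 10.83.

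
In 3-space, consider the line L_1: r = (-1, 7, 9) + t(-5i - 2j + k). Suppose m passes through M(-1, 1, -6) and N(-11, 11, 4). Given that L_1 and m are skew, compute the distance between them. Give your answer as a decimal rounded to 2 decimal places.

9.42

A direction vector for m is N − M = (-10, 10, 10).
Common perpendicular direction n = (-5, -2, 1) × (-10, 10, 10) = (-30, 40, -70).
With w = (-1, 1, -6) − (-1, 7, 9) = (0, -6, -15), w · n = 810.
Distance = |w · n| / |n| = |810| / √7400 ≈ 9.42.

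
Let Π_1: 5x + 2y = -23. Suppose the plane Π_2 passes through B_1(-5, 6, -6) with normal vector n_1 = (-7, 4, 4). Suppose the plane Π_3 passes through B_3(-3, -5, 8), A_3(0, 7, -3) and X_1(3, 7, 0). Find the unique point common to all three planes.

Π_2: n_1·r = n_1·B_1 gives -7x + 4y + 4z = 35.
B_3A_3 = (3, 12, -11), B_3X_1 = (6, 12, -8); a normal to Π_3 is B_3A_3 × B_3X_1 = (36, -42, -36).
Using B_3: Π_3 has equation 36x - 42y - 36z = -186.
Solving the 3×3 linear system 5x + 2y = -23, -7x + 4y + 4z = 35, 36x - 42y - 36z = -186 (e.g. by elimination or Cramer's rule, determinant = -96) gives (-5, 1, -1).

(-5, 1, -1)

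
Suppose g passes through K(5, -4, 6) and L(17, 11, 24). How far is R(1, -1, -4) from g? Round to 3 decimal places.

A direction vector for g is L − K = (12, 15, 18).
Taking (5, -4, 6) on g with direction v = (12, 15, 18): w = R − (5, -4, 6) = (-4, 3, -10), and w × v = (204, -48, -96).
Distance = |w × v| / |v| = √53136 / √693 ≈ 8.756.

8.756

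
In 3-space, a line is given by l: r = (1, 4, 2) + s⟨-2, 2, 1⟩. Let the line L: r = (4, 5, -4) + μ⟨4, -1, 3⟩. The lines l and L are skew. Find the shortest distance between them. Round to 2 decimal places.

4.93

Common perpendicular direction n = (-2, 2, 1) × (4, -1, 3) = (7, 10, -6).
With w = (4, 5, -4) − (1, 4, 2) = (3, 1, -6), w · n = 67.
Distance = |w · n| / |n| = |67| / √185 ≈ 4.93.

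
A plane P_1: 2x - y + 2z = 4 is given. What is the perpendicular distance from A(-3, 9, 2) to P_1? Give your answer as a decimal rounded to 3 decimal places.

5.000

n·A − d = (2)·(-3) + (-1)·(9) + (2)·(2) − 4 = -15; |n| = √9.
Distance = |-15| / √9 = 15/√9 ≈ 5.000.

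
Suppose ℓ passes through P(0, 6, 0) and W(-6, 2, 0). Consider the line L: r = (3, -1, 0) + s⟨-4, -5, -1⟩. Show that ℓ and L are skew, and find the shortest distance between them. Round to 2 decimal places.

3.43

A direction vector for ℓ is W − P = (-6, -4, 0).
Common perpendicular direction n = (-6, -4, 0) × (-4, -5, -1) = (4, -6, 14).
With w = (3, -1, 0) − (0, 6, 0) = (3, -7, 0), w · n = 54.
Since n ≠ 0 the lines are not parallel, and w · n = 54 ≠ 0 so they do not intersect; hence they are skew.
Distance = |w · n| / |n| = |54| / √248 ≈ 3.43.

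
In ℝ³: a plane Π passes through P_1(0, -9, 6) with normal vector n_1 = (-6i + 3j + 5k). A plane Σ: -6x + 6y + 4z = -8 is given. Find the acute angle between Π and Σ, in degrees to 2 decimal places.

Π: n_1·r = n_1·P_1 gives -6x + 3y + 5z = 3.
cos θ = |n₁·n₂| / (|n₁||n₂|) = |74| / (√70 · √88).
θ = arccos(0.94285) ≈ 19.46°.

19.46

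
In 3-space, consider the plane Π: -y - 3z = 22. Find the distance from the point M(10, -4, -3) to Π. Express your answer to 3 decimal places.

2.846

n·M − d = (0)·(10) + (-1)·(-4) + (-3)·(-3) − 22 = -9; |n| = √10.
Distance = |-9| / √10 = 9/√10 ≈ 2.846.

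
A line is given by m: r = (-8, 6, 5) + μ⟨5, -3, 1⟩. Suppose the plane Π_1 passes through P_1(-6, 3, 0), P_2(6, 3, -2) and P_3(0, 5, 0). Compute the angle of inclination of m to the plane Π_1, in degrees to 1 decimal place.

P_1P_2 = (12, 0, -2), P_1P_3 = (6, 2, 0); a normal to Π_1 is P_1P_2 × P_1P_3 = (4, -12, 24).
Using P_1: Π_1 has equation 4x - 12y + 24z = -60.
sin θ = |n·v| / (|n||v|) = |80| / (√736 · √35) = 0.49844.
θ ≈ 29.9°.

29.9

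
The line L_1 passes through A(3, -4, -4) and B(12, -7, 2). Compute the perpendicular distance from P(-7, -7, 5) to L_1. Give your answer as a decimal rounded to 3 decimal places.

A direction vector for L_1 is B − A = (9, -3, 6).
Taking (3, -4, -4) on L_1 with direction v = (9, -3, 6): w = P − (3, -4, -4) = (-10, -3, 9), and w × v = (9, 141, 57).
Distance = |w × v| / |v| = √23211 / √126 ≈ 13.573.

13.573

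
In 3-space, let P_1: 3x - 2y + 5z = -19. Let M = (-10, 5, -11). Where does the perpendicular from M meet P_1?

Foot = M − λn with λ = (n·M − d)/|n|² = (-95 − (-19))/38 = -2.
Foot = (-10, 5, -11) − (-2)·(3, -2, 5) = (-4, 1, -1).

(-4, 1, -1)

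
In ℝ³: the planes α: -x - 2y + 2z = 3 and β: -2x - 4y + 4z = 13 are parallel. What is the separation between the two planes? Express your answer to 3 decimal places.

1.167

Rescale β by 1/2: -x - 2y + 2z = 13/2. Then distance = |3 − (13/2)| / √9 ≈ 1.167.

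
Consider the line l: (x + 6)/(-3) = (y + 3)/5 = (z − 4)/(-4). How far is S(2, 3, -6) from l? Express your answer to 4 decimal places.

12.5571

l has direction (-3, 5, -4) through (-6, -3, 4).
Taking (-6, -3, 4) on l with direction v = (-3, 5, -4): w = S − (-6, -3, 4) = (8, 6, -10), and w × v = (26, 62, 58).
Distance = |w × v| / |v| = √7884 / √50 ≈ 12.5571.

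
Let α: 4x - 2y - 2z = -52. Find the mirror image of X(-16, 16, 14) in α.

(8, 4, 2)

λ = (n·X − d)/|n|² = (-124 − (-52))/24 = -3.
Reflection = X − 2λn = (-16, 16, 14) − (-6)·(4, -2, -2) = (8, 4, 2).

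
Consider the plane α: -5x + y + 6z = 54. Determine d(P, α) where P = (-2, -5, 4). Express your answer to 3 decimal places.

n·P − d = (-5)·(-2) + (1)·(-5) + (6)·(4) − 54 = -25; |n| = √62.
Distance = |-25| / √62 = 25/√62 ≈ 3.175.

3.175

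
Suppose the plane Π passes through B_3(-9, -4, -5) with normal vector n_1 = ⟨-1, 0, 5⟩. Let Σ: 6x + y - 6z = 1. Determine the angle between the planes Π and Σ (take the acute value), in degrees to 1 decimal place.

Π: n_1·r = n_1·B_3 gives -x + 5z = -16.
cos θ = |n₁·n₂| / (|n₁||n₂|) = |-36| / (√26 · √73).
θ = arccos(0.82633) ≈ 34.3°.

34.3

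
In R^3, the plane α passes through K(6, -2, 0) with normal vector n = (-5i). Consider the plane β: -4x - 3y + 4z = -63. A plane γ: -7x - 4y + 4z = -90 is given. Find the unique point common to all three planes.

(6, 9, -3)

α: n·r = n·K gives -5x = -30.
Solving the 3×3 linear system -5x = -30, -4x - 3y + 4z = -63, -7x - 4y + 4z = -90 (e.g. by elimination or Cramer's rule, determinant = -20) gives (6, 9, -3).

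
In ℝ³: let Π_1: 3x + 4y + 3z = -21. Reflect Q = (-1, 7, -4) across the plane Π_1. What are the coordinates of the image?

(-7, -1, -10)

λ = (n·Q − d)/|n|² = (13 − (-21))/34 = 1.
Reflection = Q − 2λn = (-1, 7, -4) − 2·(3, 4, 3) = (-7, -1, -10).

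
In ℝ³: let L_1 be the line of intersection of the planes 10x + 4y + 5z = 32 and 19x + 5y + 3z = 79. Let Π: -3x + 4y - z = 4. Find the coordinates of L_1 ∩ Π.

Direction of L_1: (10, 4, 5) × (19, 5, 3) = (-13, 65, -26).
A point on L_1: solving the two plane equations with x = 7 gives (7, -12, 2).
Substitute r = (7, -12, 2) + t(-13, 65, -26) into the plane: -71 + 325t = 4, so t = 3/13.
Intersection: (7, -12, 2) + (3/13)·(-13, 65, -26) = (4, 3, -4).

(4, 3, -4)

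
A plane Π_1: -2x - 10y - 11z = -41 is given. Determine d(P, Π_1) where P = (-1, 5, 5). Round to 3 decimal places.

4.133

n·P − d = (-2)·(-1) + (-10)·(5) + (-11)·(5) − (-41) = -62; |n| = √225.
Distance = |-62| / √225 = 62/√225 ≈ 4.133.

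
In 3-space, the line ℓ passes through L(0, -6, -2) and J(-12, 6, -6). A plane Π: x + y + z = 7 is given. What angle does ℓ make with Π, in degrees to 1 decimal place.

A direction vector for ℓ is J − L = (-12, 12, -4).
sin θ = |n·v| / (|n||v|) = |-4| / (√3 · √304) = 0.13245.
θ ≈ 7.6°.

7.6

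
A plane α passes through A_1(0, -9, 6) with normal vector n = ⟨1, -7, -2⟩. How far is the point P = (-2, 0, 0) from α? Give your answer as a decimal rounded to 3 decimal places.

7.212

α: n·r = n·A_1 gives x - 7y - 2z = 51.
n·P − d = (1)·(-2) + (-7)·(0) + (-2)·(0) − 51 = -53; |n| = √54.
Distance = |-53| / √54 = 53/√54 ≈ 7.212.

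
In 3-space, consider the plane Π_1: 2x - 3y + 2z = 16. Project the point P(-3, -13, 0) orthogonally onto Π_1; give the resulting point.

Foot = P − λn with λ = (n·P − d)/|n|² = (33 − 16)/17 = 1.
Foot = (-3, -13, 0) − 1·(2, -3, 2) = (-5, -10, -2).

(-5, -10, -2)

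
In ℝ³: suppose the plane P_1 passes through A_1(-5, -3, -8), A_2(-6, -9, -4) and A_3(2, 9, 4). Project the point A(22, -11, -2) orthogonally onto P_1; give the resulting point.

A_1A_2 = (-1, -6, 4), A_1A_3 = (7, 12, 12); a normal to P_1 is A_1A_2 × A_1A_3 = (-120, 40, 30).
Using A_1: P_1 has equation -120x + 40y + 30z = 240.
Foot = A − λn with λ = (n·A − d)/|n|² = (-3140 − 240)/16900 = -1/5.
Foot = (22, -11, -2) − (-1/5)·(-120, 40, 30) = (-2, -3, 4).

(-2, -3, 4)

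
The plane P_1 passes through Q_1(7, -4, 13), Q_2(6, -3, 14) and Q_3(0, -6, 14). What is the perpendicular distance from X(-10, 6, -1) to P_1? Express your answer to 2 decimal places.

Q_1Q_2 = (-1, 1, 1), Q_1Q_3 = (-7, -2, 1); a normal to P_1 is Q_1Q_2 × Q_1Q_3 = (3, -6, 9).
Using Q_1: P_1 has equation 3x - 6y + 9z = 162.
n·X − d = (3)·(-10) + (-6)·(6) + (9)·(-1) − 162 = -237; |n| = √126.
Distance = |-237| / √126 = 237/√126 ≈ 21.11.

21.11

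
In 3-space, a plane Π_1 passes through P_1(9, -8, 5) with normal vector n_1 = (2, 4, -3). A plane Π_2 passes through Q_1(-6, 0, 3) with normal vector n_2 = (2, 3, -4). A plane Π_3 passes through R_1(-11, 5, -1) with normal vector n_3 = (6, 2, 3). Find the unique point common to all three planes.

Π_1: n_1·r = n_1·P_1 gives 2x + 4y - 3z = -29.
Π_2: n_2·r = n_2·Q_1 gives 2x + 3y - 4z = -24.
Π_3: n_3·r = n_3·R_1 gives 6x + 2y + 3z = -59.
Solving the 3×3 linear system 2x + 4y - 3z = -29, 2x + 3y - 4z = -24, 6x + 2y + 3z = -59 (e.g. by elimination or Cramer's rule, determinant = -44) gives (-8, -4, -1).

(-8, -4, -1)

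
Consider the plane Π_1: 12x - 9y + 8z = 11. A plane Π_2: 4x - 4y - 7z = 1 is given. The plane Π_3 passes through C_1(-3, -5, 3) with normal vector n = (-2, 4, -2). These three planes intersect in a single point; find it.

Π_3: n·r = n·C_1 gives -2x + 4y - 2z = -20.
Solving the 3×3 linear system 12x - 9y + 8z = 11, 4x - 4y - 7z = 1, -2x + 4y - 2z = -20 (e.g. by elimination or Cramer's rule, determinant = 298) gives (-5, -7, 1).

(-5, -7, 1)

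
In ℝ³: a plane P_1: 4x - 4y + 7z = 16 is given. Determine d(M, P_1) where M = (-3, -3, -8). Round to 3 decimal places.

8.000

n·M − d = (4)·(-3) + (-4)·(-3) + (7)·(-8) − 16 = -72; |n| = √81.
Distance = |-72| / √81 = 72/√81 ≈ 8.000.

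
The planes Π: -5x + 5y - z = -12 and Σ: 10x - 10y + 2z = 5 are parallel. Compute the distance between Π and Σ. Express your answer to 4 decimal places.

1.3303

Rescale Σ by 1/(-2): -5x + 5y - z = -5/2. Then distance = |-12 − (-5/2)| / √51 ≈ 1.3303.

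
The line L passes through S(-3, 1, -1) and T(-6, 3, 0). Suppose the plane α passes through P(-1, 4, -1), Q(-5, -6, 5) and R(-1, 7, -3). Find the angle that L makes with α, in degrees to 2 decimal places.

38.62

A direction vector for L is T − S = (-3, 2, 1).
PQ = (-4, -10, 6), PR = (0, 3, -2); a normal to α is PQ × PR = (2, -8, -12).
Using P: α has equation 2x - 8y - 12z = -22.
sin θ = |n·v| / (|n||v|) = |-34| / (√212 · √14) = 0.62409.
θ ≈ 38.62°.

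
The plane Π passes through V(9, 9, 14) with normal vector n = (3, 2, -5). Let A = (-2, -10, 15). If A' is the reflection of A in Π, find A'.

Π: n·r = n·V gives 3x + 2y - 5z = -25.
λ = (n·A − d)/|n|² = (-101 − (-25))/38 = -2.
Reflection = A − 2λn = (-2, -10, 15) − (-4)·(3, 2, -5) = (10, -2, -5).

(10, -2, -5)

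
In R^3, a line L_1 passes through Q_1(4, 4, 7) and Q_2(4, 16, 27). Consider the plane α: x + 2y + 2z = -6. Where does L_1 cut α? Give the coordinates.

A direction vector for L_1 is Q_2 − Q_1 = (0, 12, 20).
Substitute r = (4, 4, 7) + t(0, 12, 20) into the plane: 26 + 64t = -6, so t = -1/2.
Intersection: (4, 4, 7) + (-1/2)·(0, 12, 20) = (4, -2, -3).

(4, -2, -3)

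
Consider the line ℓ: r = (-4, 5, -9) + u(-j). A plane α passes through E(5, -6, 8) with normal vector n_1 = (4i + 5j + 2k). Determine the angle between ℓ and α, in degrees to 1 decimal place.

48.2

α: n_1·r = n_1·E gives 4x + 5y + 2z = 6.
sin θ = |n·v| / (|n||v|) = |-5| / (√45 · √1) = 0.74536.
θ ≈ 48.2°.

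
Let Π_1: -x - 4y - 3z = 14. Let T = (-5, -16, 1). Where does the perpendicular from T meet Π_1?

(-3, -8, 7)

Foot = T − λn with λ = (n·T − d)/|n|² = (66 − 14)/26 = 2.
Foot = (-5, -16, 1) − 2·(-1, -4, -3) = (-3, -8, 7).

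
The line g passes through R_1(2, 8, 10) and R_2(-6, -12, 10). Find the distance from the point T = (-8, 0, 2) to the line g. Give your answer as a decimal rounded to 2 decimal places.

10.19

A direction vector for g is R_2 − R_1 = (-8, -20, 0).
Taking (2, 8, 10) on g with direction v = (-8, -20, 0): w = T − (2, 8, 10) = (-10, -8, -8), and w × v = (-160, 64, 136).
Distance = |w × v| / |v| = √48192 / √464 ≈ 10.19.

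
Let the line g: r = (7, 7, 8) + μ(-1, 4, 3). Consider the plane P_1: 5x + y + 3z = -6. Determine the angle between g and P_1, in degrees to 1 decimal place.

15.4

sin θ = |n·v| / (|n||v|) = |8| / (√35 · √26) = 0.26520.
θ ≈ 15.4°.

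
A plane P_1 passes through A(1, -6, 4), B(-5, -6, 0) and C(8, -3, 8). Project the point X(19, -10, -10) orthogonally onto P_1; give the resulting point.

(7, -6, 8)

AB = (-6, 0, -4), AC = (7, 3, 4); a normal to P_1 is AB × AC = (12, -4, -18).
Using A: P_1 has equation 12x - 4y - 18z = -36.
Foot = X − λn with λ = (n·X − d)/|n|² = (448 − (-36))/484 = 1.
Foot = (19, -10, -10) − 1·(12, -4, -18) = (7, -6, 8).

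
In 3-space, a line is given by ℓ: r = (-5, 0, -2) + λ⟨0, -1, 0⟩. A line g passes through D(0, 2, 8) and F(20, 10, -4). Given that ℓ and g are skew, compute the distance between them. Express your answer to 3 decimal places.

A direction vector for g is F − D = (20, 8, -12).
Common perpendicular direction n = (0, -1, 0) × (20, 8, -12) = (12, 0, 20).
With w = (0, 2, 8) − (-5, 0, -2) = (5, 2, 10), w · n = 260.
Distance = |w · n| / |n| = |260| / √544 ≈ 11.147.

11.147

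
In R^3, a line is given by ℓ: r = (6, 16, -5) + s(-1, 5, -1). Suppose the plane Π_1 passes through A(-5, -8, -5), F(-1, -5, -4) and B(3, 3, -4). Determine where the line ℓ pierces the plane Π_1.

AF = (4, 3, 1), AB = (8, 11, 1); a normal to Π_1 is AF × AB = (-8, 4, 20).
Using A: Π_1 has equation -8x + 4y + 20z = -92.
Substitute r = (6, 16, -5) + t(-1, 5, -1) into the plane: -84 + 8t = -92, so t = -1.
Intersection: (6, 16, -5) + (-1)·(-1, 5, -1) = (7, 11, -4).

(7, 11, -4)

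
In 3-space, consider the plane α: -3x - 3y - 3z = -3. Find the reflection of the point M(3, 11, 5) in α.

(-9, -1, -7)

λ = (n·M − d)/|n|² = (-57 − (-3))/27 = -2.
Reflection = M − 2λn = (3, 11, 5) − (-4)·(-3, -3, -3) = (-9, -1, -7).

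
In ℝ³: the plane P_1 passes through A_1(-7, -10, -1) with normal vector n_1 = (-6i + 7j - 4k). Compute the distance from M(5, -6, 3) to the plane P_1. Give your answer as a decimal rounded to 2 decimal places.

P_1: n_1·r = n_1·A_1 gives -6x + 7y - 4z = -24.
n·M − d = (-6)·(5) + (7)·(-6) + (-4)·(3) − (-24) = -60; |n| = √101.
Distance = |-60| / √101 = 60/√101 ≈ 5.97.

5.97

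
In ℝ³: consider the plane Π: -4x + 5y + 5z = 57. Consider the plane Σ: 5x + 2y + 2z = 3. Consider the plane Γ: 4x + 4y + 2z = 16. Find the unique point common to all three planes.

Solving the 3×3 linear system -4x + 5y + 5z = 57, 5x + 2y + 2z = 3, 4x + 4y + 2z = 16 (e.g. by elimination or Cramer's rule, determinant = 66) gives (-3, 5, 4).

(-3, 5, 4)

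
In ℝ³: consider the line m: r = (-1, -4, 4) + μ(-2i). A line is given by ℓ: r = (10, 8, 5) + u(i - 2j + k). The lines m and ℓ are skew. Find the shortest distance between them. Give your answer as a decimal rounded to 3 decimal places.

Common perpendicular direction n = (-2, 0, 0) × (1, -2, 1) = (0, 2, 4).
With w = (10, 8, 5) − (-1, -4, 4) = (11, 12, 1), w · n = 28.
Distance = |w · n| / |n| = |28| / √20 ≈ 6.261.

6.261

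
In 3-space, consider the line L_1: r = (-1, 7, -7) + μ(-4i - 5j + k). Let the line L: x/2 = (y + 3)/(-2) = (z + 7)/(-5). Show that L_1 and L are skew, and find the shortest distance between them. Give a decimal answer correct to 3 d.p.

5.578

L has direction (2, -2, -5) through (0, -3, -7).
Common perpendicular direction n = (-4, -5, 1) × (2, -2, -5) = (27, -18, 18).
With w = (0, -3, -7) − (-1, 7, -7) = (1, -10, 0), w · n = 207.
Since n ≠ 0 the lines are not parallel, and w · n = 207 ≠ 0 so they do not intersect; hence they are skew.
Distance = |w · n| / |n| = |207| / √1377 ≈ 5.578.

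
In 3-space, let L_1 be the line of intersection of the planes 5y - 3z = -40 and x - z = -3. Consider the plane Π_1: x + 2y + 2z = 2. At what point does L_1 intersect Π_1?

Direction of L_1: (0, 5, -3) × (1, 0, -1) = (-5, -3, -5).
A point on L_1: solving the two plane equations with x = 12 gives (12, 1, 15).
Substitute r = (12, 1, 15) + t(-5, -3, -5) into the plane: 44 + (-21)t = 2, so t = 2.
Intersection: (12, 1, 15) + 2·(-5, -3, -5) = (2, -5, 5).

(2, -5, 5)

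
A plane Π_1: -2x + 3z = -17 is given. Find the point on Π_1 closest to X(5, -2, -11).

Foot = X − λn with λ = (n·X − d)/|n|² = (-43 − (-17))/13 = -2.
Foot = (5, -2, -11) − (-2)·(-2, 0, 3) = (1, -2, -5).

(1, -2, -5)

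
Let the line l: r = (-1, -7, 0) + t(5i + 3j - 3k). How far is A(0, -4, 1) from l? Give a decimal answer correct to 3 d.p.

Taking (-1, -7, 0) on l with direction v = (5, 3, -3): w = A − (-1, -7, 0) = (1, 3, 1), and w × v = (-12, 8, -12).
Distance = |w × v| / |v| = √352 / √43 ≈ 2.861.

2.861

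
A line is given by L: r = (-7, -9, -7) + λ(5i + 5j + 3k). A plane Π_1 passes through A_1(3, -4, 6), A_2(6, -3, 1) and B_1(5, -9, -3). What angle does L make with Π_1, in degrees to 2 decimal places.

A_1A_2 = (3, 1, -5), A_1B_1 = (2, -5, -9); a normal to Π_1 is A_1A_2 × A_1B_1 = (-34, 17, -17).
Using A_1: Π_1 has equation -34x + 17y - 17z = -272.
sin θ = |n·v| / (|n||v|) = |-136| / (√1734 · √59) = 0.42520.
θ ≈ 25.16°.

25.16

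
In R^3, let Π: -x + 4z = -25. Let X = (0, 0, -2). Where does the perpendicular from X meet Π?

Foot = X − λn with λ = (n·X − d)/|n|² = (-8 − (-25))/17 = 1.
Foot = (0, 0, -2) − 1·(-1, 0, 4) = (1, 0, -6).

(1, 0, -6)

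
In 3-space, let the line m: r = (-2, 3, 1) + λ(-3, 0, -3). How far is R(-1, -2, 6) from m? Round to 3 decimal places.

Taking (-2, 3, 1) on m with direction v = (-3, 0, -3): w = R − (-2, 3, 1) = (1, -5, 5), and w × v = (15, -12, -15).
Distance = |w × v| / |v| = √594 / √18 ≈ 5.745.

5.745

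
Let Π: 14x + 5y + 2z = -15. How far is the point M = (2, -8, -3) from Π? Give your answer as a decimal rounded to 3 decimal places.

n·M − d = (14)·(2) + (5)·(-8) + (2)·(-3) − (-15) = -3; |n| = √225.
Distance = |-3| / √225 = 3/√225 ≈ 0.200.

0.200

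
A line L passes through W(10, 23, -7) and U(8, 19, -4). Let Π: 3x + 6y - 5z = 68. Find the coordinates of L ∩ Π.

(4, 11, 2)

A direction vector for L is U − W = (-2, -4, 3).
Substitute r = (10, 23, -7) + t(-2, -4, 3) into the plane: 203 + (-45)t = 68, so t = 3.
Intersection: (10, 23, -7) + 3·(-2, -4, 3) = (4, 11, 2).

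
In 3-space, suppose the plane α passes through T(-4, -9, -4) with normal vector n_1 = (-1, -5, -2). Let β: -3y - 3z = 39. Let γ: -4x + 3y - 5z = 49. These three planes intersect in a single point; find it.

(-10, -7, -6)

α: n_1·r = n_1·T gives -x - 5y - 2z = 57.
Solving the 3×3 linear system -x - 5y - 2z = 57, -3y - 3z = 39, -4x + 3y - 5z = 49 (e.g. by elimination or Cramer's rule, determinant = -60) gives (-10, -7, -6).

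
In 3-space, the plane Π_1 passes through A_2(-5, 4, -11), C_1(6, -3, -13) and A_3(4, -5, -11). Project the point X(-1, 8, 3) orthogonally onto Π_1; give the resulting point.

A_2C_1 = (11, -7, -2), A_2A_3 = (9, -9, 0); a normal to Π_1 is A_2C_1 × A_2A_3 = (-18, -18, -36).
Using A_2: Π_1 has equation -18x - 18y - 36z = 414.
Foot = X − λn with λ = (n·X − d)/|n|² = (-234 − 414)/1944 = -1/3.
Foot = (-1, 8, 3) − (-1/3)·(-18, -18, -36) = (-7, 2, -9).

(-7, 2, -9)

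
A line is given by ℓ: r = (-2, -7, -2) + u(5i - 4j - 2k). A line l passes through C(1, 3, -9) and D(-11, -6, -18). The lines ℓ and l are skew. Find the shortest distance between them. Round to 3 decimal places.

11.904

A direction vector for l is D − C = (-12, -9, -9).
Common perpendicular direction n = (5, -4, -2) × (-12, -9, -9) = (18, 69, -93).
With w = (1, 3, -9) − (-2, -7, -2) = (3, 10, -7), w · n = 1395.
Distance = |w · n| / |n| = |1395| / √13734 ≈ 11.904.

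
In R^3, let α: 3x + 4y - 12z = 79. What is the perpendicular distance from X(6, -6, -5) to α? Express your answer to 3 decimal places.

n·X − d = (3)·(6) + (4)·(-6) + (-12)·(-5) − 79 = -25; |n| = √169.
Distance = |-25| / √169 = 25/√169 ≈ 1.923.

1.923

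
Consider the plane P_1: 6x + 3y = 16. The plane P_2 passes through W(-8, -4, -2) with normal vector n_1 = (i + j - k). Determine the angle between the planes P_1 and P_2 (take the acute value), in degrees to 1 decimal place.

39.2

P_2: n_1·r = n_1·W gives x + y - z = -10.
cos θ = |n₁·n₂| / (|n₁||n₂|) = |9| / (√45 · √3).
θ = arccos(0.77460) ≈ 39.2°.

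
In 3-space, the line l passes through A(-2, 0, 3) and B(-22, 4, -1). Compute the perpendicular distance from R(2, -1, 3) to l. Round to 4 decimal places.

A direction vector for l is B − A = (-20, 4, -4).
Taking (-2, 0, 3) on l with direction v = (-20, 4, -4): w = R − (-2, 0, 3) = (4, -1, 0), and w × v = (4, 16, -4).
Distance = |w × v| / |v| = √288 / √432 ≈ 0.8165.

0.8165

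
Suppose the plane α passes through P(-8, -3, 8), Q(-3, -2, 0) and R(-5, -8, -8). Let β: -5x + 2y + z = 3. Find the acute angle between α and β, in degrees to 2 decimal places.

37.71

PQ = (5, 1, -8), PR = (3, -5, -16); a normal to α is PQ × PR = (-56, 56, -28).
Using P: α has equation -56x + 56y - 28z = 56.
cos θ = |n₁·n₂| / (|n₁||n₂|) = |364| / (√7056 · √30).
θ = arccos(0.79115) ≈ 37.71°.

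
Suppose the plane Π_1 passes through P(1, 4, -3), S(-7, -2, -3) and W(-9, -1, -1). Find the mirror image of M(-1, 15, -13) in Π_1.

(11, -1, 7)

PS = (-8, -6, 0), PW = (-10, -5, 2); a normal to Π_1 is PS × PW = (-12, 16, -20).
Using P: Π_1 has equation -12x + 16y - 20z = 112.
λ = (n·M − d)/|n|² = (512 − 112)/800 = 1/2.
Reflection = M − 2λn = (-1, 15, -13) − 1·(-12, 16, -20) = (11, -1, 7).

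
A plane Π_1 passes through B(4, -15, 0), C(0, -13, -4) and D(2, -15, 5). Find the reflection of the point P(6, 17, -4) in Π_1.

BC = (-4, 2, -4), BD = (-2, 0, 5); a normal to Π_1 is BC × BD = (10, 28, 4).
Using B: Π_1 has equation 10x + 28y + 4z = -380.
λ = (n·P − d)/|n|² = (520 − (-380))/900 = 1.
Reflection = P − 2λn = (6, 17, -4) − 2·(10, 28, 4) = (-14, -39, -12).

(-14, -39, -12)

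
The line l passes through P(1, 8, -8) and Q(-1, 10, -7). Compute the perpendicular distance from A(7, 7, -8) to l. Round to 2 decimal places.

A direction vector for l is Q − P = (-2, 2, 1).
Taking (1, 8, -8) on l with direction v = (-2, 2, 1): w = A − (1, 8, -8) = (6, -1, 0), and w × v = (-1, -6, 10).
Distance = |w × v| / |v| = √137 / √9 ≈ 3.90.

3.90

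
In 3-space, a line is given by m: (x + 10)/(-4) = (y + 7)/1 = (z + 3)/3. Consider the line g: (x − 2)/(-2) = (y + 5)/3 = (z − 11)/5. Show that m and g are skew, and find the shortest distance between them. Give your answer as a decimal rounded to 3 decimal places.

9.058

m has direction (-4, 1, 3) through (-10, -7, -3).
g has direction (-2, 3, 5) through (2, -5, 11).
Common perpendicular direction n = (-4, 1, 3) × (-2, 3, 5) = (-4, 14, -10).
With w = (2, -5, 11) − (-10, -7, -3) = (12, 2, 14), w · n = -160.
Since n ≠ 0 the lines are not parallel, and w · n = -160 ≠ 0 so they do not intersect; hence they are skew.
Distance = |w · n| / |n| = |-160| / √312 ≈ 9.058.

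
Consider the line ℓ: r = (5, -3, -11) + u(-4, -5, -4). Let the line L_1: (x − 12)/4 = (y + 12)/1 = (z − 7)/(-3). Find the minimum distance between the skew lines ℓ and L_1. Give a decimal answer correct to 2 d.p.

L_1 has direction (4, 1, -3) through (12, -12, 7).
Common perpendicular direction n = (-4, -5, -4) × (4, 1, -3) = (19, -28, 16).
With w = (12, -12, 7) − (5, -3, -11) = (7, -9, 18), w · n = 673.
Distance = |w · n| / |n| = |673| / √1401 ≈ 17.98.

17.98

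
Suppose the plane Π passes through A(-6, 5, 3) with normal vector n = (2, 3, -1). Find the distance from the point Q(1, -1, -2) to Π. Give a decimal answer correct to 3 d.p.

0.267

Π: n·r = n·A gives 2x + 3y - z = 0.
n·Q − d = (2)·(1) + (3)·(-1) + (-1)·(-2) − 0 = 1; |n| = √14.
Distance = |1| / √14 = 1/√14 ≈ 0.267.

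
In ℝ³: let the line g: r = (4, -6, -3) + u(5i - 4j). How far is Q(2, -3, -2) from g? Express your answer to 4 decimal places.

Taking (4, -6, -3) on g with direction v = (5, -4, 0): w = Q − (4, -6, -3) = (-2, 3, 1), and w × v = (4, 5, -7).
Distance = |w × v| / |v| = √90 / √41 ≈ 1.4816.

1.4816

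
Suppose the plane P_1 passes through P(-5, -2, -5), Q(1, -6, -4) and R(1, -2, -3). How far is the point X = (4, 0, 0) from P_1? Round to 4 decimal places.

PQ = (6, -4, 1), PR = (6, 0, 2); a normal to P_1 is PQ × PR = (-8, -6, 24).
Using P: P_1 has equation -8x - 6y + 24z = -68.
n·X − d = (-8)·(4) + (-6)·(0) + (24)·(0) − (-68) = 36; |n| = √676.
Distance = |36| / √676 = 36/√676 ≈ 1.3846.

1.3846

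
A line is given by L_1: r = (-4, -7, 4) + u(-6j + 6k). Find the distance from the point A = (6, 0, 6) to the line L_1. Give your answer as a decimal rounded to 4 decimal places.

Taking (-4, -7, 4) on L_1 with direction v = (0, -6, 6): w = A − (-4, -7, 4) = (10, 7, 2), and w × v = (54, -60, -60).
Distance = |w × v| / |v| = √10116 / √72 ≈ 11.8533.

11.8533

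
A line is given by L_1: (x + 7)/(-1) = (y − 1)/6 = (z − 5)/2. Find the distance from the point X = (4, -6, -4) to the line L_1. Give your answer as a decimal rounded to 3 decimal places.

11.316

L_1 has direction (-1, 6, 2) through (-7, 1, 5).
Taking (-7, 1, 5) on L_1 with direction v = (-1, 6, 2): w = X − (-7, 1, 5) = (11, -7, -9), and w × v = (40, -13, 59).
Distance = |w × v| / |v| = √5250 / √41 ≈ 11.316.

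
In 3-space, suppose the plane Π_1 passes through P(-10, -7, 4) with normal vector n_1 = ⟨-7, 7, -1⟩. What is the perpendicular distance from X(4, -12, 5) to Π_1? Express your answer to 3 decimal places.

13.468

Π_1: n_1·r = n_1·P gives -7x + 7y - z = 17.
n·X − d = (-7)·(4) + (7)·(-12) + (-1)·(5) − 17 = -134; |n| = √99.
Distance = |-134| / √99 = 134/√99 ≈ 13.468.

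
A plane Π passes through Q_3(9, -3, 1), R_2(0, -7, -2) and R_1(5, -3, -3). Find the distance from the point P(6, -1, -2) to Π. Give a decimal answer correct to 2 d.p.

1.46

Q_3R_2 = (-9, -4, -3), Q_3R_1 = (-4, 0, -4); a normal to Π is Q_3R_2 × Q_3R_1 = (16, -24, -16).
Using Q_3: Π has equation 16x - 24y - 16z = 200.
n·P − d = (16)·(6) + (-24)·(-1) + (-16)·(-2) − 200 = -48; |n| = √1088.
Distance = |-48| / √1088 = 48/√1088 ≈ 1.46.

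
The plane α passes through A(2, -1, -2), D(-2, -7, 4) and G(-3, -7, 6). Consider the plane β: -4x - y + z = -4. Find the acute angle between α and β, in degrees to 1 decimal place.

46.0

AD = (-4, -6, 6), AG = (-5, -6, 8); a normal to α is AD × AG = (-12, 2, -6).
Using A: α has equation -12x + 2y - 6z = -14.
cos θ = |n₁·n₂| / (|n₁||n₂|) = |40| / (√184 · √18).
θ = arccos(0.69505) ≈ 46.0°.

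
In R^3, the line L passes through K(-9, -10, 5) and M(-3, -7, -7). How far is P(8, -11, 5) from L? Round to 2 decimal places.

A direction vector for L is M − K = (6, 3, -12).
Taking (-9, -10, 5) on L with direction v = (6, 3, -12): w = P − (-9, -10, 5) = (17, -1, 0), and w × v = (12, 204, 57).
Distance = |w × v| / |v| = √45009 / √189 ≈ 15.43.

15.43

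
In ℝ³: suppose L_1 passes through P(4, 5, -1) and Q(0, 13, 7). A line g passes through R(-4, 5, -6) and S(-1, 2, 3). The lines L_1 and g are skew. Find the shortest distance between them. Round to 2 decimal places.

6.22

A direction vector for L_1 is Q − P = (-4, 8, 8).
A direction vector for g is S − R = (3, -3, 9).
Common perpendicular direction n = (-4, 8, 8) × (3, -3, 9) = (96, 60, -12).
With w = (-4, 5, -6) − (4, 5, -1) = (-8, 0, -5), w · n = -708.
Distance = |w · n| / |n| = |-708| / √12960 ≈ 6.22.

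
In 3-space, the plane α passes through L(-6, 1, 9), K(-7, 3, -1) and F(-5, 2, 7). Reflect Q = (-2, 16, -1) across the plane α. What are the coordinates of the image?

LK = (-1, 2, -10), LF = (1, 1, -2); a normal to α is LK × LF = (6, -12, -3).
Using L: α has equation 6x - 12y - 3z = -75.
λ = (n·Q − d)/|n|² = (-201 − (-75))/189 = -2/3.
Reflection = Q − 2λn = (-2, 16, -1) − (-4/3)·(6, -12, -3) = (6, 0, -5).

(6, 0, -5)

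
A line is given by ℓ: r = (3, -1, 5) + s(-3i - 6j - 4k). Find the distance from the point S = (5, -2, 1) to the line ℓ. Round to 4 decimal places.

Taking (3, -1, 5) on ℓ with direction v = (-3, -6, -4): w = S − (3, -1, 5) = (2, -1, -4), and w × v = (-20, 20, -15).
Distance = |w × v| / |v| = √1025 / √61 ≈ 4.0992.

4.0992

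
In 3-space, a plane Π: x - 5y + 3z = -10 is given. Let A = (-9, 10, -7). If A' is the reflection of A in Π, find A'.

(-5, -10, 5)

λ = (n·A − d)/|n|² = (-80 − (-10))/35 = -2.
Reflection = A − 2λn = (-9, 10, -7) − (-4)·(1, -5, 3) = (-5, -10, 5).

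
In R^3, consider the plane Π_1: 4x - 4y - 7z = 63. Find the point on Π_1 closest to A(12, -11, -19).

(4, -3, -5)

Foot = A − λn with λ = (n·A − d)/|n|² = (225 − 63)/81 = 2.
Foot = (12, -11, -19) − 2·(4, -4, -7) = (4, -3, -5).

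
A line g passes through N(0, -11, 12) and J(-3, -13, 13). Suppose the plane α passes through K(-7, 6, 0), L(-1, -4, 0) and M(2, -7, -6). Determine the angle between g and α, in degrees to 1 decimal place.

64.6

A direction vector for g is J − N = (-3, -2, 1).
KL = (6, -10, 0), KM = (9, -13, -6); a normal to α is KL × KM = (60, 36, 12).
Using K: α has equation 60x + 36y + 12z = -204.
sin θ = |n·v| / (|n||v|) = |-240| / (√5040 · √14) = 0.90351.
θ ≈ 64.6°.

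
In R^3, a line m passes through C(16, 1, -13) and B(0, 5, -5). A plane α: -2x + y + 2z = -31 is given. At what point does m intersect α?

A direction vector for m is B − C = (-16, 4, 8).
Substitute r = (16, 1, -13) + t(-16, 4, 8) into the plane: -57 + 52t = -31, so t = 1/2.
Intersection: (16, 1, -13) + (1/2)·(-16, 4, 8) = (8, 3, -9).

(8, 3, -9)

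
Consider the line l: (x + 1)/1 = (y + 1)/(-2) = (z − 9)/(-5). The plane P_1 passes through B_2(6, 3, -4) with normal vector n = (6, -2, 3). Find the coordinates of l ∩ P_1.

l has direction (1, -2, -5) through (-1, -1, 9).
P_1: n·r = n·B_2 gives 6x - 2y + 3z = 18.
Substitute r = (-1, -1, 9) + t(1, -2, -5) into the plane: 23 + (-5)t = 18, so t = 1.
Intersection: (-1, -1, 9) + 1·(1, -2, -5) = (0, -3, 4).

(0, -3, 4)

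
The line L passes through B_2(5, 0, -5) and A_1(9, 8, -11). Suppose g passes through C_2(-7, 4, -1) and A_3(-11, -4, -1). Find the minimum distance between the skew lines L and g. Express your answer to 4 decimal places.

12.5220

A direction vector for L is A_1 − B_2 = (4, 8, -6).
A direction vector for g is A_3 − C_2 = (-4, -8, 0).
Common perpendicular direction n = (4, 8, -6) × (-4, -8, 0) = (-48, 24, 0).
With w = (-7, 4, -1) − (5, 0, -5) = (-12, 4, 4), w · n = 672.
Distance = |w · n| / |n| = |672| / √2880 ≈ 12.5220.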